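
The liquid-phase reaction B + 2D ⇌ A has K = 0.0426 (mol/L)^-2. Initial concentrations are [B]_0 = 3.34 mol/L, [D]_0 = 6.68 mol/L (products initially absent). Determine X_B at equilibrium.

X = 0.403

Let X = conversion of B; extent ξ = 3.34·X mol/L.
Concentrations: [B] = 3.34 − 3.34X; [D] = 6.68 − 6.68X; [A] = 3.34X.
K = [A] / ([B] [D]^2).
This equals 0.0426 at X = 0.403 (the root in 0 < X < 1).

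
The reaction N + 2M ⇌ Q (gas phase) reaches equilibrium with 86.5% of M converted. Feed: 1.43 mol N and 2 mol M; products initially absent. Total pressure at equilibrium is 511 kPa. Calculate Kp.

Basis: 2 mol M initially; let X = conversion of M. Extent ξ = X.
Moles: n_N = 1.43 − X; n_M = 2 − 2X; n_Q = X.
Total moles n_T = 3.43 − 2X.
At X = 0.865: n_N = 0.565, n_M = 0.27, n_Q = 0.865, n_T = 1.7.
p_i = (n_i/n_T)·P. Kp = p_Q / (p_N p_M^2) = 0.000232 kPa^-2.

Kp = 0.000232 kPa^-2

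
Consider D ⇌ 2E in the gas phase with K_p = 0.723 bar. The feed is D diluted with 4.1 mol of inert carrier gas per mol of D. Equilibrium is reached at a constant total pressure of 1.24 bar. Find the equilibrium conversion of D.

X = 0.586

Let X = conversion of D (basis 1 mol D); extent of reaction ξ = X.
Moles: n_D = 1 − X; n_E = 2X; n_I = 4.1 (inert).
Total moles n_T = 5.1 + X.
With p_i = (n_i/n_T)P, K_p = p_E^2 / (p_D).
Equating to 0.723 bar and solving on 0 < X < 1: X = 0.586.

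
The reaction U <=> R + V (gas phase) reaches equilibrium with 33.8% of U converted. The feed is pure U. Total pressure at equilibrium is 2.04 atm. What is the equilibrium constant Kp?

Basis: 1 mol U initially; let X = conversion of U. Extent ξ = X.
At extent ξ: n_U = 1 − X; n_R = X; n_V = X.
Total moles n_T = 1 + X.
At X = 0.338: n_U = 0.662, n_R = 0.338, n_V = 0.338, n_T = 1.34.
p_i = (n_i/n_T)·P. Kp = p_R p_V / (p_U) = 0.263 atm.

Kp = 0.263 atm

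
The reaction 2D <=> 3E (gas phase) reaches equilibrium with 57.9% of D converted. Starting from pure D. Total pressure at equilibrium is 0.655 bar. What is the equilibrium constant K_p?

K_p = 1.88 bar

Take 1 mol D as basis and let X be its fractional conversion, so ξ = 0.5X.
Species balance: n_D = 1 − X; n_E = 1.5X.
Total moles n_T = 1 + 0.5X.
At X = 0.579: n_D = 0.421, n_E = 0.868, n_T = 1.29.
p_i = (n_i/n_T)·P. K_p = p_E^3 / (p_D^2) = 1.88 bar.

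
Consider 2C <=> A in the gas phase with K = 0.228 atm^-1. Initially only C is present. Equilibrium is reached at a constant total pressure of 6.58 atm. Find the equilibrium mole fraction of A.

y_A = 0.451

Basis: 1 mol C initially; let X = conversion of C. Extent ξ = 0.5X.
Mole table: n_C = 1 − X; n_A = 0.5X.
n_T = Σnᵢ = 1 − 0.5X.
Mole fractions y_i = n_i/n_T; K = p_A / (p_C^2) with p_i = y_i·P.
Substituting and setting equal to 0.228 atm^-1 gives a polynomial in X; the root in (0,1) is X = 0.622.
Then n_A = 0.311, n_T = 0.689, so y_A = 0.451.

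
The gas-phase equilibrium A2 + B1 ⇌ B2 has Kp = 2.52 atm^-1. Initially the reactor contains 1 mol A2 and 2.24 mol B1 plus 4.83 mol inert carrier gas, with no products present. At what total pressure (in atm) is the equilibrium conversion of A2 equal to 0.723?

P = 5.02 atm

Let X = conversion of A2 (basis 1 mol A2); extent of reaction ξ = X.
Mole table: n_A2 = 1 − X; n_B1 = 2.24 − X; n_B2 = X; n_I = 4.83 (inert).
Total moles n_T = 8.07 − X.
Kp = p_B2 / (p_A2 p_B1) with p_i = (n_i/n_T)·P.
At X = 0.723: the mole-fraction product g(X) = Π y_i^ν_i = 12.64. Since Kp = g(X)·P^{-1}, P = (g/Kp)^(1/1) = (12.64/2.52)^(1/1) = 5.02 atm.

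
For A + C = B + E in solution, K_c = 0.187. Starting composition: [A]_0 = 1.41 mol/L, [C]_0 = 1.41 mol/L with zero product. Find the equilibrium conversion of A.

X = 0.302

Let X = conversion of A; extent ξ = 1.41·X mol/L.
Concentrations: [A] = 1.41 − 1.41X; [C] = 1.41 − 1.41X; [B] = 1.41X; [E] = 1.41X.
K_c = [B] [E] / ([A] [C]).
Setting equal to 0.187 and solving for X on (0,1) gives X = 0.302.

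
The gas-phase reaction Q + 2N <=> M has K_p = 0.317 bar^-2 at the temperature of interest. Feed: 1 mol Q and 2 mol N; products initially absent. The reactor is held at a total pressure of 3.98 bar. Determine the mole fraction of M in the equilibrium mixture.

Let X = conversion of Q (basis 1 mol Q); extent of reaction ξ = X.
Species balance: n_Q = 1 − X; n_N = 2 − 2X; n_M = X.
Summing: n_T = 3 − 2X.
With p_i = (n_i/n_T)P, K_p = p_M / (p_Q p_N^2).
This yields a degree-3 equation in X; solving on (0,1), X = 0.537.
Then n_M = 0.537, n_T = 1.93, so y_M = 0.279.

y_M = 0.279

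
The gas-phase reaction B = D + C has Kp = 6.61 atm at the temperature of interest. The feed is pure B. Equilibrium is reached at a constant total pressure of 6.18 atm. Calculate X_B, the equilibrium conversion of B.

Let X = conversion of B (basis 1 mol B); extent of reaction ξ = X.
At extent ξ: n_B = 1 − X; n_D = X; n_C = X.
Total moles n_T = 1 + X.
y_i = n_i/n_T, p_i = y_i·P. Kp = p_D p_C / (p_B).
This yields a degree-2 equation in X; solving on (0,1), X = 0.719.

X = 0.719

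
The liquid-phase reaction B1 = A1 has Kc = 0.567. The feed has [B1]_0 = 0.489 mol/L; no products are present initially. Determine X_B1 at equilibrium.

X = 0.362

Let X = conversion of B1; extent ξ = 0.489·X mol/L.
Concentrations: [B1] = 0.489 − 0.489X; [A1] = 0.489X.
Kc = [A1] / ([B1]).
Setting equal to 0.567 and solving for X on (0,1) gives X = 0.362.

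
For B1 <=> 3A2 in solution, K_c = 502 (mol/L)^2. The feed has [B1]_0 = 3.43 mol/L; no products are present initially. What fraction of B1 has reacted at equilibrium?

X = 0.742

Let X = conversion of B1; extent ξ = 3.43·X mol/L.
Concentrations: [B1] = 3.43 − 3.43X; [A2] = 10.3X.
K_c = [A2]^3 / ([B1]).
This equals 502 at X = 0.742 (the root in 0 < X < 1).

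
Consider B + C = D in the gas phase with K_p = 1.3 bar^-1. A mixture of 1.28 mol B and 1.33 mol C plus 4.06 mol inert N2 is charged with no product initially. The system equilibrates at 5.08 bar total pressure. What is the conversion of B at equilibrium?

Basis: 1.28 mol B initially; let X = conversion of B. Extent ξ = 1.28X.
Moles: n_B = 1.28 − 1.28X; n_C = 1.33 − 1.28X; n_D = 1.28X; n_I = 4.06 (inert).
Summing: n_T = 6.67 − 1.28X.
y_i = n_i/n_T, p_i = y_i·P. K_p = p_D / (p_B p_C).
Equating to 1.3 bar^-1 and solving on 0 < X < 1: X = 0.450.

X = 0.450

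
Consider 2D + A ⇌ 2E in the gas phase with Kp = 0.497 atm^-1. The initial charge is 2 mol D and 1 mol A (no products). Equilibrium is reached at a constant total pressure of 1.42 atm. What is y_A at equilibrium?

y_A = 0.259

Basis: 2 mol D initially; let X = conversion of D. Extent ξ = X.
Species balance: n_D = 2 − 2X; n_A = 1 − X; n_E = 2X.
Summing: n_T = 3 − X.
y_i = n_i/n_T, p_i = y_i·P. Kp = p_E^2 / (p_D^2 p_A).
Setting this equal to 0.497 atm^-1 and taking the physical root (0 < X < 1) gives X = 0.300.
Then n_A = 0.7, n_T = 2.7, so y_A = 0.259.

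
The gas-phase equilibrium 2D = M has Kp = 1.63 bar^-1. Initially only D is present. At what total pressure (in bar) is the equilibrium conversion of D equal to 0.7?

P = 1.55 bar

Let X = conversion of D (basis 1 mol D); extent of reaction ξ = 0.5X.
At extent ξ: n_D = 1 − X; n_M = 0.5X.
n_T = Σnᵢ = 1 − 0.5X.
Kp = p_M / (p_D^2) with p_i = (n_i/n_T)·P.
At X = 0.7: the mole-fraction product g(X) = Π y_i^ν_i = 2.528. Since Kp = g(X)·P^{-1}, P = (g/Kp)^(1/1) = (2.528/1.63)^(1/1) = 1.55 bar.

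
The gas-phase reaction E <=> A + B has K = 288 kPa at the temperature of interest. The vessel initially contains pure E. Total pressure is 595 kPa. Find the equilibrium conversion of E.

X = 0.571

Basis: 1 mol E initially; let X = conversion of E. Extent ξ = X.
Mole table: n_E = 1 − X; n_A = X; n_B = X.
Summing: n_T = 1 + X.
y_i = n_i/n_T, p_i = y_i·P. K = p_A p_B / (p_E).
Substituting and setting equal to 288 kPa gives a polynomial in X; the root in (0,1) is X = 0.571.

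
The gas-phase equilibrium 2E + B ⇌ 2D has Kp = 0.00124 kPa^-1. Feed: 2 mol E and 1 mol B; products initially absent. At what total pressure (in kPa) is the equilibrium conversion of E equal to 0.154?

Basis: 2 mol E initially; let X = conversion of E. Extent ξ = X.
Species balance: n_E = 2 − 2X; n_B = 1 − X; n_D = 2X.
Total moles n_T = 3 − X.
Kp = p_D^2 / (p_E^2 p_B) with p_i = (n_i/n_T)·P.
At X = 0.154: the mole-fraction product g(X) = Π y_i^ν_i = 0.1115. Since Kp = g(X)·P^{-1}, P = (g/Kp)^(1/1) = (0.1115/0.00124)^(1/1) = 89.9 kPa.

P = 89.9 kPa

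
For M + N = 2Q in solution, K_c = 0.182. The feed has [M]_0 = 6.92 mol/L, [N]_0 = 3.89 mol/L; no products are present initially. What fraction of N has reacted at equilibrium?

X = 0.232

Let X = conversion of N; extent ξ = 3.89·X mol/L.
Concentrations: [M] = 6.92 − 3.89X; [N] = 3.89 − 3.89X; [Q] = 7.78X.
K_c = [Q]^2 / ([M] [N]).
Equating to 0.182: the physical root is X = 0.232.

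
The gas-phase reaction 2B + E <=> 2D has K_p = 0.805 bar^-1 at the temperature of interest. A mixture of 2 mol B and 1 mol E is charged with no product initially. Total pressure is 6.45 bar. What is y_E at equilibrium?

y_E = 0.199

Take 2 mol B as basis and let X be its fractional conversion, so ξ = X.
At extent ξ: n_B = 2 − 2X; n_E = 1 − X; n_D = 2X.
n_T = Σnᵢ = 3 − X.
Mole fractions y_i = n_i/n_T; K_p = p_D^2 / (p_B^2 p_E) with p_i = y_i·P.
Equating to 0.805 bar^-1 and solving on 0 < X < 1: X = 0.504.
Then n_E = 0.496, n_T = 2.5, so y_E = 0.199.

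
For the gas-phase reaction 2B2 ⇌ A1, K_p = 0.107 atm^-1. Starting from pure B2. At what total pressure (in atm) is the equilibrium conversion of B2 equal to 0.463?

Let X = conversion of B2 (basis 1 mol B2); extent of reaction ξ = 0.5X.
Moles: n_B2 = 1 − X; n_A1 = 0.5X.
n_T = Σnᵢ = 1 − 0.5X.
K_p = p_A1 / (p_B2^2) with p_i = (n_i/n_T)·P.
At X = 0.463: the mole-fraction product g(X) = Π y_i^ν_i = 0.6169. Since K_p = g(X)·P^{-1}, P = (g/K_p)^(1/1) = (0.6169/0.107)^(1/1) = 5.77 atm.

P = 5.77 atm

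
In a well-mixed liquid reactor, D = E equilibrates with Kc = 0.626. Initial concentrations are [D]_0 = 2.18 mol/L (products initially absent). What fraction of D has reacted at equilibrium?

X = 0.385

Let X = conversion of D; extent ξ = 2.18·X mol/L.
Concentrations: [D] = 2.18 − 2.18X; [E] = 2.18X.
Kc = [E] / ([D]).
This equals 0.626 at X = 0.385 (the root in 0 < X < 1).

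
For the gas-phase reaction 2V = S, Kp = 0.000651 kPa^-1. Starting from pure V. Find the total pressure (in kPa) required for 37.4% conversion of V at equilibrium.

P = 596 kPa

Take 1 mol V as basis and let X be its fractional conversion, so ξ = 0.5X.
Species balance: n_V = 1 − X; n_S = 0.5X.
Summing: n_T = 1 − 0.5X.
Kp = p_S / (p_V^2) with p_i = (n_i/n_T)·P.
At X = 0.374: the mole-fraction product g(X) = Π y_i^ν_i = 0.388. Since Kp = g(X)·P^{-1}, P = (g/Kp)^(1/1) = (0.388/0.000651)^(1/1) = 596 kPa.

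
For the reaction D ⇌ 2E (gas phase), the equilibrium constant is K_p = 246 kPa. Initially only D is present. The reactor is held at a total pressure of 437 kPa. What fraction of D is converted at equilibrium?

X = 0.351

Let X = conversion of D (basis 1 mol D); extent of reaction ξ = X.
Mole table: n_D = 1 − X; n_E = 2X.
Summing: n_T = 1 + X.
y_i = n_i/n_T, p_i = y_i·P. K_p = p_E^2 / (p_D).
This yields a degree-2 equation in X; solving on (0,1), X = 0.351.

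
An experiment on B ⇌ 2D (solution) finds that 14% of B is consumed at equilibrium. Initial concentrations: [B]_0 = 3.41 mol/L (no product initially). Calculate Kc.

Let X = conversion of B.
Concentrations: [B] = 3.41 − 3.41X; [D] = 6.82X.
At X = 0.14: [B] = 2.93, [D] = 0.955.
Kc = [D]^2 / ([B]) = 0.311 mol/L.

Kc = 0.311 mol/L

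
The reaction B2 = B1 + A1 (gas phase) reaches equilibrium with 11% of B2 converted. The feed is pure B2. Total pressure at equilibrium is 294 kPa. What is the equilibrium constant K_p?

Basis: 1 mol B2 initially; let X = conversion of B2. Extent ξ = X.
Mole table: n_B2 = 1 − X; n_B1 = X; n_A1 = X.
Summing: n_T = 1 + X.
At X = 0.11: n_B2 = 0.89, n_B1 = 0.11, n_A1 = 0.11, n_T = 1.11.
p_i = (n_i/n_T)·P. K_p = p_B1 p_A1 / (p_B2) = 3.6 kPa.

K_p = 3.6 kPa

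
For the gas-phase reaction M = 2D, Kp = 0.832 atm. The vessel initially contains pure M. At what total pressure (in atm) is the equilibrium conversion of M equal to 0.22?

Let X = conversion of M (basis 1 mol M); extent of reaction ξ = X.
Moles: n_M = 1 − X; n_D = 2X.
n_T = Σnᵢ = 1 + X.
Kp = p_D^2 / (p_M) with p_i = (n_i/n_T)·P.
At X = 0.22: the mole-fraction product g(X) = Π y_i^ν_i = 0.2034. Since Kp = g(X)·P^{1}, P = (Kp/g)^(1/1) = (0.832/0.2034)^(1/1) = 4.09 atm.

P = 4.09 atm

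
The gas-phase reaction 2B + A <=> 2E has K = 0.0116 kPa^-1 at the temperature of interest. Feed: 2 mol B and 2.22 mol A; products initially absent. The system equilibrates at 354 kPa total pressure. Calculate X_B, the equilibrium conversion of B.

X = 0.576

Basis: 2 mol B initially; let X = conversion of B. Extent ξ = X.
Species balance: n_B = 2 − 2X; n_A = 2.22 − X; n_E = 2X.
n_T = Σnᵢ = 4.22 − X.
y_i = n_i/n_T, p_i = y_i·P. K = p_E^2 / (p_B^2 p_A).
Substituting and setting equal to 0.0116 kPa^-1 gives a polynomial in X; the root in (0,1) is X = 0.576.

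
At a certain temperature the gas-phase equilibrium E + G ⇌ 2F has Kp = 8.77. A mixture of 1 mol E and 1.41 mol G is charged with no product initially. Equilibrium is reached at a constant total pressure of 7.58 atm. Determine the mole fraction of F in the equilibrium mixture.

y_F = 0.576

Let X = conversion of E (basis 1 mol E); extent of reaction ξ = X.
Moles: n_E = 1 − X; n_G = 1.41 − X; n_F = 2X.
n_T stays at 2.41 (no change in mole number).
Mole fractions y_i = n_i/n_T; Kp = p_F^2 / (p_E p_G) with p_i = y_i·P.
Substituting and setting equal to 8.77 gives a polynomial in X; the root in (0,1) is X = 0.694.
Then n_F = 1.39, n_T = 2.41, so y_F = 0.576.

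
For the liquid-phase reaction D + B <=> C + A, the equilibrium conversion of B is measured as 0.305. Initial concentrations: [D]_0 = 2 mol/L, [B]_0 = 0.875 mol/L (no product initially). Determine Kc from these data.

Kc = 0.0676

Let X = conversion of B.
Concentrations: [D] = 2 − 0.875X; [B] = 0.875 − 0.875X; [C] = 0.875X; [A] = 0.875X.
At X = 0.305: [D] = 1.73, [B] = 0.608, [C] = 0.267, [A] = 0.267.
Kc = [C] [A] / ([D] [B]) = 0.0676.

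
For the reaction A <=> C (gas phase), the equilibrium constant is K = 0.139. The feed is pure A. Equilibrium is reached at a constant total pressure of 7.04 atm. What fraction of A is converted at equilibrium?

Let X = conversion of A (basis 1 mol A); extent of reaction ξ = X.
Species balance: n_A = 1 − X; n_C = X.
Total moles n_T = 1 (Δν = 0, constant).
y_i = n_i/n_T, p_i = y_i·P. K = p_C / (p_A).
Equating to 0.139 and solving on 0 < X < 1: X = 0.122.

X = 0.122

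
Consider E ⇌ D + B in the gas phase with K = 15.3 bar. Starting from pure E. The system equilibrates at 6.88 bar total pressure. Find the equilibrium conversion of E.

X = 0.831

Basis: 1 mol E initially; let X = conversion of E. Extent ξ = X.
Moles: n_E = 1 − X; n_D = X; n_B = X.
n_T = Σnᵢ = 1 + X.
Mole fractions y_i = n_i/n_T; K = p_D p_B / (p_E) with p_i = y_i·P.
Equating to 15.3 bar and solving on 0 < X < 1: X = 0.831.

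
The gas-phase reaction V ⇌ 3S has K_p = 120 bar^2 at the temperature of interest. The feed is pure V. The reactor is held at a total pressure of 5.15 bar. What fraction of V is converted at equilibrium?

X = 0.671

Take 1 mol V as basis and let X be its fractional conversion, so ξ = X.
Mole table: n_V = 1 − X; n_S = 3X.
Summing: n_T = 1 + 2X.
Mole fractions y_i = n_i/n_T; K_p = p_S^3 / (p_V) with p_i = y_i·P.
Equating to 120 bar^2 and solving on 0 < X < 1: X = 0.671.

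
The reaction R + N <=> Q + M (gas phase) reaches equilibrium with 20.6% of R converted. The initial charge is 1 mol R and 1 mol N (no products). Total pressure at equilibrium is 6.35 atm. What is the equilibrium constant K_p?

K_p = 0.0673

Let X = conversion of R (basis 1 mol R); extent of reaction ξ = X.
Species balance: n_R = 1 − X; n_N = 1 − X; n_Q = X; n_M = X.
n_T stays at 2 (no change in mole number).
At X = 0.206: n_R = 0.794, n_N = 0.794, n_Q = 0.206, n_M = 0.206, n_T = 2.
p_i = (n_i/n_T)·P. K_p = p_Q p_M / (p_R p_N) = 0.0673.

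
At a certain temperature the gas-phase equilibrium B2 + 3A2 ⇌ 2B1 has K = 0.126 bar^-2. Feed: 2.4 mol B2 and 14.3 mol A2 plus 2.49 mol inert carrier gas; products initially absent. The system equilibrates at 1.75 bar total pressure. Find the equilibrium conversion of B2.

Take 2.4 mol B2 as basis and let X be its fractional conversion, so ξ = 2.4X.
Species balance: n_B2 = 2.4 − 2.4X; n_A2 = 14.3 − 7.2X; n_B1 = 4.8X; n_I = 2.49 (inert).
Summing: n_T = 19.2 − 4.8X.
y_i = n_i/n_T, p_i = y_i·P. K = p_B1^2 / (p_B2 p_A2^3).
Setting this equal to 0.126 bar^-2 and taking the physical root (0 < X < 1) gives X = 0.365.

X = 0.365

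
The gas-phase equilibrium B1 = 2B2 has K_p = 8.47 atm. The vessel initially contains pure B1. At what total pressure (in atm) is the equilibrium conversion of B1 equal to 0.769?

P = 1.46 atm

Take 1 mol B1 as basis and let X be its fractional conversion, so ξ = X.
At extent ξ: n_B1 = 1 − X; n_B2 = 2X.
n_T = Σnᵢ = 1 + X.
K_p = p_B2^2 / (p_B1) with p_i = (n_i/n_T)·P.
At X = 0.769: the mole-fraction product g(X) = Π y_i^ν_i = 5.789. Since K_p = g(X)·P^{1}, P = (K_p/g)^(1/1) = (8.47/5.789)^(1/1) = 1.46 atm.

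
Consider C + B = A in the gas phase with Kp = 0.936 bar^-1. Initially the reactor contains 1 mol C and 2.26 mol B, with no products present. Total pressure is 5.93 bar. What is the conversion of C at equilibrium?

Take 1 mol C as basis and let X be its fractional conversion, so ξ = X.
At extent ξ: n_C = 1 − X; n_B = 2.26 − X; n_A = X.
n_T = Σnᵢ = 3.26 − X.
With p_i = (n_i/n_T)P, Kp = p_A / (p_C p_B).
Equating to 0.936 bar^-1 and solving on 0 < X < 1: X = 0.769.

X = 0.769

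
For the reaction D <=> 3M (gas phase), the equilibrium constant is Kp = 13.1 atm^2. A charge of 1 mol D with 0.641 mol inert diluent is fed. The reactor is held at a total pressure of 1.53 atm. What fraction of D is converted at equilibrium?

X = 0.778

Let X = conversion of D (basis 1 mol D); extent of reaction ξ = X.
Species balance: n_D = 1 − X; n_M = 3X; n_I = 0.641 (inert).
Total moles n_T = 1.64 + 2X.
y_i = n_i/n_T, p_i = y_i·P. Kp = p_M^3 / (p_D).
This yields a degree-3 equation in X; solving on (0,1), X = 0.778.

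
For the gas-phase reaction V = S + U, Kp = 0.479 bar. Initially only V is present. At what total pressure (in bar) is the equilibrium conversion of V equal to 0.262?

Take 1 mol V as basis and let X be its fractional conversion, so ξ = X.
Mole table: n_V = 1 − X; n_S = X; n_U = X.
Total moles n_T = 1 + X.
Kp = p_S p_U / (p_V) with p_i = (n_i/n_T)·P.
At X = 0.262: the mole-fraction product g(X) = Π y_i^ν_i = 0.0737. Since Kp = g(X)·P^{1}, P = (Kp/g)^(1/1) = (0.479/0.0737)^(1/1) = 6.5 bar.

P = 6.5 bar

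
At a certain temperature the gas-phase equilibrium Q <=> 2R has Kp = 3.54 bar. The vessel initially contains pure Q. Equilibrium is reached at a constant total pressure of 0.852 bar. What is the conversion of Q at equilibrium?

Basis: 1 mol Q initially; let X = conversion of Q. Extent ξ = X.
Mole table: n_Q = 1 − X; n_R = 2X.
Total moles n_T = 1 + X.
y_i = n_i/n_T, p_i = y_i·P. Kp = p_R^2 / (p_Q).
Equating to 3.54 bar and solving on 0 < X < 1: X = 0.714.

X = 0.714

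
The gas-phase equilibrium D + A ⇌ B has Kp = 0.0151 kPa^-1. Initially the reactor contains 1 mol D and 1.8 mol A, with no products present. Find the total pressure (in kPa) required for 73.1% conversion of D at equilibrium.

Let X = conversion of D (basis 1 mol D); extent of reaction ξ = X.
Species balance: n_D = 1 − X; n_A = 1.8 − X; n_B = X.
Total moles n_T = 2.8 − X.
Kp = p_B / (p_D p_A) with p_i = (n_i/n_T)·P.
At X = 0.731: the mole-fraction product g(X) = Π y_i^ν_i = 5.26. Since Kp = g(X)·P^{-1}, P = (g/Kp)^(1/1) = (5.26/0.0151)^(1/1) = 348 kPa.

P = 348 kPa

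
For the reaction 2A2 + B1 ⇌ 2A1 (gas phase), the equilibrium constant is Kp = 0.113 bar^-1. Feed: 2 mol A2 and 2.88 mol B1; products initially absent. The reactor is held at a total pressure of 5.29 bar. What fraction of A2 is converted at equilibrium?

X = 0.366

Take 2 mol A2 as basis and let X be its fractional conversion, so ξ = X.
Species balance: n_A2 = 2 − 2X; n_B1 = 2.88 − X; n_A1 = 2X.
Total moles n_T = 4.88 − X.
With p_i = (n_i/n_T)P, Kp = p_A1^2 / (p_A2^2 p_B1).
This yields a degree-3 equation in X; solving on (0,1), X = 0.366.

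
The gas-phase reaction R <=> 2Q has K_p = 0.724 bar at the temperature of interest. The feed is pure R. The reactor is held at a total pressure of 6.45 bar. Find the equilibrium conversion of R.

Basis: 1 mol R initially; let X = conversion of R. Extent ξ = X.
Mole table: n_R = 1 − X; n_Q = 2X.
Total moles n_T = 1 + X.
y_i = n_i/n_T, p_i = y_i·P. K_p = p_Q^2 / (p_R).
Substituting and setting equal to 0.724 bar gives a polynomial in X; the root in (0,1) is X = 0.165.

X = 0.165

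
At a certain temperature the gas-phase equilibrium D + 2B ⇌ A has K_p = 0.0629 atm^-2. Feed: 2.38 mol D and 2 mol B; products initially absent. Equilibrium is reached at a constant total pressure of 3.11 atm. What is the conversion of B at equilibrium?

X = 0.210

Take 2 mol B as basis and let X be its fractional conversion, so ξ = X.
Moles: n_D = 2.38 − X; n_B = 2 − 2X; n_A = X.
n_T = Σnᵢ = 4.38 − 2X.
With p_i = (n_i/n_T)P, K_p = p_A / (p_D p_B^2).
This yields a degree-3 equation in X; solving on (0,1), X = 0.210.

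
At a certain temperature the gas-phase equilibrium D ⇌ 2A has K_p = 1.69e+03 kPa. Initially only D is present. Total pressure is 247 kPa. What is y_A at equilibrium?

y_A = 0.885

Take 1 mol D as basis and let X be its fractional conversion, so ξ = X.
Mole table: n_D = 1 − X; n_A = 2X.
Summing: n_T = 1 + X.
y_i = n_i/n_T, p_i = y_i·P. K_p = p_A^2 / (p_D).
This yields a degree-2 equation in X; solving on (0,1), X = 0.794.
Then n_A = 1.59, n_T = 1.79, so y_A = 0.885.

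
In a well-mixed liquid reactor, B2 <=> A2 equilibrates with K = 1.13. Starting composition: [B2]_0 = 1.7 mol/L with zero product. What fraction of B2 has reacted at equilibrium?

X = 0.531

Let X = conversion of B2; extent ξ = 1.7·X mol/L.
Concentrations: [B2] = 1.7 − 1.7X; [A2] = 1.7X.
K = [A2] / ([B2]).
Equating to 1.13: the physical root is X = 0.531.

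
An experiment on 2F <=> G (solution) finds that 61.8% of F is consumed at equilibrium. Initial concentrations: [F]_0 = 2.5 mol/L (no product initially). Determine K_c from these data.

K_c = 0.847 L/mol

Let X = conversion of F.
Concentrations: [F] = 2.5 − 2.5X; [G] = 1.25X.
At X = 0.618: [F] = 0.955, [G] = 0.772.
K_c = [G] / ([F]^2) = 0.847 L/mol.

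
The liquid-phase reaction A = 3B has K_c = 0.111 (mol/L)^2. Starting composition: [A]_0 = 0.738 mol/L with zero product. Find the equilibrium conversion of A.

Let X = conversion of A; extent ξ = 0.738·X mol/L.
Concentrations: [A] = 0.738 − 0.738X; [B] = 2.21X.
K_c = [B]^3 / ([A]).
Setting equal to 0.111 and solving for X on (0,1) gives X = 0.183.

X = 0.183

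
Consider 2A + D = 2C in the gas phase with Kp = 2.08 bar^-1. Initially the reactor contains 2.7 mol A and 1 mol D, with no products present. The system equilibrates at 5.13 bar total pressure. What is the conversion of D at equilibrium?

X = 0.691

Take 1 mol D as basis and let X be its fractional conversion, so ξ = X.
Species balance: n_A = 2.7 − 2X; n_D = 1 − X; n_C = 2X.
n_T = Σnᵢ = 3.7 − X.
y_i = n_i/n_T, p_i = y_i·P. Kp = p_C^2 / (p_A^2 p_D).
Setting this equal to 2.08 bar^-1 and taking the physical root (0 < X < 1) gives X = 0.691.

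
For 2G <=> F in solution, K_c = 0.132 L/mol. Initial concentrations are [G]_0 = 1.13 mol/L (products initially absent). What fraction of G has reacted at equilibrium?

X = 0.194

Let X = conversion of G; extent ξ = 1.13X/2 mol/L.
Concentrations: [G] = 1.13 − 1.13X; [F] = 0.565X.
K_c = [F] / ([G]^2).
Setting equal to 0.132 and solving for X on (0,1) gives X = 0.194.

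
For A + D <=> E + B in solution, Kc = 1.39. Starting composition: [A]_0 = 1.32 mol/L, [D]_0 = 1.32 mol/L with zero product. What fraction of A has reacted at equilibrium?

Let X = conversion of A; extent ξ = 1.32·X mol/L.
Concentrations: [A] = 1.32 − 1.32X; [D] = 1.32 − 1.32X; [E] = 1.32X; [B] = 1.32X.
Kc = [E] [B] / ([A] [D]).
This equals 1.39 at X = 0.541 (the root in 0 < X < 1).

X = 0.541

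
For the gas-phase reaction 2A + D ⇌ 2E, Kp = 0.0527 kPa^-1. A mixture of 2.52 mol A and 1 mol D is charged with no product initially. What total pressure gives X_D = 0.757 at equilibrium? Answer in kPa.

Take 1 mol D as basis and let X be its fractional conversion, so ξ = X.
Moles: n_A = 2.52 − 2X; n_D = 1 − X; n_E = 2X.
n_T = Σnᵢ = 3.52 − X.
Kp = p_E^2 / (p_A^2 p_D) with p_i = (n_i/n_T)·P.
At X = 0.757: the mole-fraction product g(X) = Π y_i^ν_i = 25.75. Since Kp = g(X)·P^{-1}, P = (g/Kp)^(1/1) = (25.75/0.0527)^(1/1) = 489 kPa.

P = 489 kPa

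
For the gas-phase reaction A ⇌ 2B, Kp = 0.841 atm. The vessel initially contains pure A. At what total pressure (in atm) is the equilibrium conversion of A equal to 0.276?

P = 2.55 atm

Basis: 1 mol A initially; let X = conversion of A. Extent ξ = X.
At extent ξ: n_A = 1 − X; n_B = 2X.
Total moles n_T = 1 + X.
Kp = p_B^2 / (p_A) with p_i = (n_i/n_T)·P.
At X = 0.276: the mole-fraction product g(X) = Π y_i^ν_i = 0.3298. Since Kp = g(X)·P^{1}, P = (Kp/g)^(1/1) = (0.841/0.3298)^(1/1) = 2.55 atm.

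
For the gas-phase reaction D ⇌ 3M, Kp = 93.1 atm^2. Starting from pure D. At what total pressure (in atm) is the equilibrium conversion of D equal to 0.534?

Take 1 mol D as basis and let X be its fractional conversion, so ξ = X.
At extent ξ: n_D = 1 − X; n_M = 3X.
Summing: n_T = 1 + 2X.
Kp = p_M^3 / (p_D) with p_i = (n_i/n_T)·P.
At X = 0.534: the mole-fraction product g(X) = Π y_i^ν_i = 2.063. Since Kp = g(X)·P^{2}, P = (Kp/g)^(1/2) = (93.1/2.063)^(1/2) = 6.72 atm.

P = 6.72 atm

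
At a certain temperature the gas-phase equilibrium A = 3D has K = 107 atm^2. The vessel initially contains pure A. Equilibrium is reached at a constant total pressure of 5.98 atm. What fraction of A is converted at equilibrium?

X = 0.599

Let X = conversion of A (basis 1 mol A); extent of reaction ξ = X.
Moles: n_A = 1 − X; n_D = 3X.
Summing: n_T = 1 + 2X.
With p_i = (n_i/n_T)P, K = p_D^3 / (p_A).
Substituting and setting equal to 107 atm^2 gives a polynomial in X; the root in (0,1) is X = 0.599.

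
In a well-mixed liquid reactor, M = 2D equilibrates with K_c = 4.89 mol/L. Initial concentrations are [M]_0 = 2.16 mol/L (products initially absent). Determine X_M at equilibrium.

Let X = conversion of M; extent ξ = 2.16·X mol/L.
Concentrations: [M] = 2.16 − 2.16X; [D] = 4.32X.
K_c = [D]^2 / ([M]).
Equating to 4.89 mol/L: the physical root is X = 0.521.

X = 0.521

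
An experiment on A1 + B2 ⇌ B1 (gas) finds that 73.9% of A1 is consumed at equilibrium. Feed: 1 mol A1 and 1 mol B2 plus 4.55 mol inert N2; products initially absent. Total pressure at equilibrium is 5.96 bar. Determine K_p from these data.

Basis: 1 mol A1 initially; let X = conversion of A1. Extent ξ = X.
At extent ξ: n_A1 = 1 − X; n_B2 = 1 − X; n_B1 = X; n_I = 4.55 (inert).
Summing: n_T = 6.55 − X.
At X = 0.739: n_A1 = 0.261, n_B2 = 0.261, n_B1 = 0.739, n_T = 5.81.
p_i = (n_i/n_T)·P. K_p = p_B1 / (p_A1 p_B2) = 10.6 bar^-1.

K_p = 10.6 bar^-1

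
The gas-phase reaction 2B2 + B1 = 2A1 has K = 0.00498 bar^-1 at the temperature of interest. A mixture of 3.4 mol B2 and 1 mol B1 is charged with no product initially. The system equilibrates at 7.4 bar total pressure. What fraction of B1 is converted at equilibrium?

Basis: 1 mol B1 initially; let X = conversion of B1. Extent ξ = X.
Species balance: n_B2 = 3.4 − 2X; n_B1 = 1 − X; n_A1 = 2X.
n_T = Σnᵢ = 4.4 − X.
y_i = n_i/n_T, p_i = y_i·P. K = p_A1^2 / (p_B2^2 p_B1).
Setting this equal to 0.00498 bar^-1 and taking the physical root (0 < X < 1) gives X = 0.135.

X = 0.135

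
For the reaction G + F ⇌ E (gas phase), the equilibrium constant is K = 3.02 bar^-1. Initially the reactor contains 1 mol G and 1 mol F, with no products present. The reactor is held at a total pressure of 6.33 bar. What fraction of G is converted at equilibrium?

Basis: 1 mol G initially; let X = conversion of G. Extent ξ = X.
Species balance: n_G = 1 − X; n_F = 1 − X; n_E = X.
Total moles n_T = 2 − X.
With p_i = (n_i/n_T)P, K = p_E / (p_G p_F).
Setting this equal to 3.02 bar^-1 and taking the physical root (0 < X < 1) gives X = 0.777.

X = 0.777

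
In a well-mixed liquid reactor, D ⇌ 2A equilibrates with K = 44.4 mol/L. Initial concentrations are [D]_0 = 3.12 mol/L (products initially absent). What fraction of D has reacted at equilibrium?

X = 0.814

Let X = conversion of D; extent ξ = 3.12·X mol/L.
Concentrations: [D] = 3.12 − 3.12X; [A] = 6.24X.
K = [A]^2 / ([D]).
This equals 44.4 at X = 0.814 (the root in 0 < X < 1).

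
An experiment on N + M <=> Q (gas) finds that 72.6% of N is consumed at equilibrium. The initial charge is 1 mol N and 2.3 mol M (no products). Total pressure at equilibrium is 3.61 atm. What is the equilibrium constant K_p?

K_p = 1.2 atm^-1

Take 1 mol N as basis and let X be its fractional conversion, so ξ = X.
Moles: n_N = 1 − X; n_M = 2.3 − X; n_Q = X.
n_T = Σnᵢ = 3.3 − X.
At X = 0.726: n_N = 0.274, n_M = 1.57, n_Q = 0.726, n_T = 2.57.
p_i = (n_i/n_T)·P. K_p = p_Q / (p_N p_M) = 1.2 atm^-1.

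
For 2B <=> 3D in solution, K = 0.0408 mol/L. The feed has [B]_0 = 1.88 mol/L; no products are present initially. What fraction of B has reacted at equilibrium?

X = 0.165

Let X = conversion of B; extent ξ = 1.88X/2 mol/L.
Concentrations: [B] = 1.88 − 1.88X; [D] = 2.82X.
K = [D]^3 / ([B]^2).
This equals 0.0408 at X = 0.165 (the root in 0 < X < 1).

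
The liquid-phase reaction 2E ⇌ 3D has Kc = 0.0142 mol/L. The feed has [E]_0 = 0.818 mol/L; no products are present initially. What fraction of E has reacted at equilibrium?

X = 0.154

Let X = conversion of E; extent ξ = 0.818X/2 mol/L.
Concentrations: [E] = 0.818 − 0.818X; [D] = 1.23X.
Kc = [D]^3 / ([E]^2).
This equals 0.0142 at X = 0.154 (the root in 0 < X < 1).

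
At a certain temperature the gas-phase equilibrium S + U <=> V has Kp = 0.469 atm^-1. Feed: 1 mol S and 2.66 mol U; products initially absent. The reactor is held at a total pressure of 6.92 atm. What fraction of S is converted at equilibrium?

Let X = conversion of S (basis 1 mol S); extent of reaction ξ = X.
At extent ξ: n_S = 1 − X; n_U = 2.66 − X; n_V = X.
n_T = Σnᵢ = 3.66 − X.
With p_i = (n_i/n_T)P, Kp = p_V / (p_S p_U).
Equating to 0.469 atm^-1 and solving on 0 < X < 1: X = 0.683.

X = 0.683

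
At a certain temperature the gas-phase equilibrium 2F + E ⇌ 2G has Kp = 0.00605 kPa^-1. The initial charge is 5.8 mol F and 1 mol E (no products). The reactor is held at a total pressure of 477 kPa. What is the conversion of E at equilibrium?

X = 0.747

Take 1 mol E as basis and let X be its fractional conversion, so ξ = X.
Species balance: n_F = 5.8 − 2X; n_E = 1 − X; n_G = 2X.
Total moles n_T = 6.8 − X.
y_i = n_i/n_T, p_i = y_i·P. Kp = p_G^2 / (p_F^2 p_E).
Substituting and setting equal to 0.00605 kPa^-1 gives a polynomial in X; the root in (0,1) is X = 0.747.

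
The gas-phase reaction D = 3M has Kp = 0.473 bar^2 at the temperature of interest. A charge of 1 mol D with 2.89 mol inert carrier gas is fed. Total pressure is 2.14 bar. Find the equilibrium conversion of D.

Let X = conversion of D (basis 1 mol D); extent of reaction ξ = X.
Species balance: n_D = 1 − X; n_M = 3X; n_I = 2.89 (inert).
n_T = Σnᵢ = 3.89 + 2X.
With p_i = (n_i/n_T)P, Kp = p_M^3 / (p_D).
Equating to 0.473 bar^2 and solving on 0 < X < 1: X = 0.372.

X = 0.372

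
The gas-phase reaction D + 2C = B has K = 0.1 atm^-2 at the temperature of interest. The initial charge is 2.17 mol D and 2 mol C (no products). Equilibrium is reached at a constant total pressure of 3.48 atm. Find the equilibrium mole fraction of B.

Take 2 mol C as basis and let X be its fractional conversion, so ξ = X.
Mole table: n_D = 2.17 − X; n_C = 2 − 2X; n_B = X.
Summing: n_T = 4.17 − 2X.
Mole fractions y_i = n_i/n_T; K = p_B / (p_D p_C^2) with p_i = y_i·P.
Setting this equal to 0.1 atm^-2 and taking the physical root (0 < X < 1) gives X = 0.327.
Then n_B = 0.327, n_T = 3.52, so y_B = 0.093.

y_B = 0.093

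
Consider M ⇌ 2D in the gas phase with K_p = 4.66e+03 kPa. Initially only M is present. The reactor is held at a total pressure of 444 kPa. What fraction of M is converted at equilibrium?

Basis: 1 mol M initially; let X = conversion of M. Extent ξ = X.
Mole table: n_M = 1 − X; n_D = 2X.
Total moles n_T = 1 + X.
y_i = n_i/n_T, p_i = y_i·P. K_p = p_D^2 / (p_M).
Equating to 4.66e+03 kPa and solving on 0 < X < 1: X = 0.851.

X = 0.851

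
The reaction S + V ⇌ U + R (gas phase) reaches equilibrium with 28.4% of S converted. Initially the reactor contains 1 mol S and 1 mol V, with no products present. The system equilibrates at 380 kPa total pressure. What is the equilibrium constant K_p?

Take 1 mol S as basis and let X be its fractional conversion, so ξ = X.
Mole table: n_S = 1 − X; n_V = 1 − X; n_U = X; n_R = X.
n_T stays at 2 (no change in mole number).
At X = 0.284: n_S = 0.716, n_V = 0.716, n_U = 0.284, n_R = 0.284, n_T = 2.
p_i = (n_i/n_T)·P. K_p = p_U p_R / (p_S p_V) = 0.157.

K_p = 0.157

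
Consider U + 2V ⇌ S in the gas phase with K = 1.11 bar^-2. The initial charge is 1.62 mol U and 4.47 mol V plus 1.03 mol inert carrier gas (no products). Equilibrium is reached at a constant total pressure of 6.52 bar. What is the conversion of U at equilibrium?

Let X = conversion of U (basis 1.62 mol U); extent of reaction ξ = 1.62X.
Species balance: n_U = 1.62 − 1.62X; n_V = 4.47 − 3.24X; n_S = 1.62X; n_I = 1.03 (inert).
Summing: n_T = 7.12 − 3.24X.
Mole fractions y_i = n_i/n_T; K = p_S / (p_U p_V^2) with p_i = y_i·P.
Equating to 1.11 bar^-2 and solving on 0 < X < 1: X = 0.873.

X = 0.873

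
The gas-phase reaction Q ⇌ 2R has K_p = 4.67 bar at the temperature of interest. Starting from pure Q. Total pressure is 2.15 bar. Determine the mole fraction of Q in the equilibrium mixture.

y_Q = 0.255

Take 1 mol Q as basis and let X be its fractional conversion, so ξ = X.
Mole table: n_Q = 1 − X; n_R = 2X.
n_T = Σnᵢ = 1 + X.
Mole fractions y_i = n_i/n_T; K_p = p_R^2 / (p_Q) with p_i = y_i·P.
Setting this equal to 4.67 bar and taking the physical root (0 < X < 1) gives X = 0.593.
Then n_Q = 0.407, n_T = 1.59, so y_Q = 0.255.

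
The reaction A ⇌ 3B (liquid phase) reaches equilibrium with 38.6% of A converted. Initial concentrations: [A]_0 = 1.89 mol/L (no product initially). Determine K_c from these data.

K_c = 9.03 (mol/L)^2

Let X = conversion of A.
Concentrations: [A] = 1.89 − 1.89X; [B] = 5.67X.
At X = 0.386: [A] = 1.16, [B] = 2.19.
K_c = [B]^3 / ([A]) = 9.03 (mol/L)^2.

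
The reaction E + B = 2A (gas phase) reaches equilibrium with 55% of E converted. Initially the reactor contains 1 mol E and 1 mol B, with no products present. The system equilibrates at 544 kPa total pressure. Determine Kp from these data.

Take 1 mol E as basis and let X be its fractional conversion, so ξ = X.
At extent ξ: n_E = 1 − X; n_B = 1 − X; n_A = 2X.
Total moles n_T = 2 (Δν = 0, constant).
At X = 0.55: n_E = 0.45, n_B = 0.45, n_A = 1.1, n_T = 2.
p_i = (n_i/n_T)·P. Kp = p_A^2 / (p_E p_B) = 5.98.

Kp = 5.98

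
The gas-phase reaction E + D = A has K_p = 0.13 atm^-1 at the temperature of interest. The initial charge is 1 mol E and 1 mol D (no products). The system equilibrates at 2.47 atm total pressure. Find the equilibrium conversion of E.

X = 0.130

Basis: 1 mol E initially; let X = conversion of E. Extent ξ = X.
Mole table: n_E = 1 − X; n_D = 1 − X; n_A = X.
Total moles n_T = 2 − X.
y_i = n_i/n_T, p_i = y_i·P. K_p = p_A / (p_E p_D).
This yields a degree-2 equation in X; solving on (0,1), X = 0.130.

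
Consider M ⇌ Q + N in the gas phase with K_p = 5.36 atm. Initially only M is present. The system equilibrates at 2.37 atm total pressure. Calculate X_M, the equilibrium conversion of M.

X = 0.833

Take 1 mol M as basis and let X be its fractional conversion, so ξ = X.
Moles: n_M = 1 − X; n_Q = X; n_N = X.
n_T = Σnᵢ = 1 + X.
Mole fractions y_i = n_i/n_T; K_p = p_Q p_N / (p_M) with p_i = y_i·P.
This yields a degree-2 equation in X; solving on (0,1), X = 0.833.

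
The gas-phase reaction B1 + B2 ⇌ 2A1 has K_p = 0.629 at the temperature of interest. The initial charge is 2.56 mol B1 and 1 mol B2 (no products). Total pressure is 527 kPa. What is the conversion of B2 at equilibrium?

X = 0.435

Let X = conversion of B2 (basis 1 mol B2); extent of reaction ξ = X.
Moles: n_B1 = 2.56 − X; n_B2 = 1 − X; n_A1 = 2X.
Total moles n_T = 3.56 (Δν = 0, constant).
Mole fractions y_i = n_i/n_T; K_p = p_A1^2 / (p_B1 p_B2) with p_i = y_i·P.
Substituting and setting equal to 0.629 gives a polynomial in X; the root in (0,1) is X = 0.435.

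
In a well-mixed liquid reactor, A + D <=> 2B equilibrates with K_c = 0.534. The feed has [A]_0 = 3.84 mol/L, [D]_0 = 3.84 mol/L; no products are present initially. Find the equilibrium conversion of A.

Let X = conversion of A; extent ξ = 3.84·X mol/L.
Concentrations: [A] = 3.84 − 3.84X; [D] = 3.84 − 3.84X; [B] = 7.68X.
K_c = [B]^2 / ([A] [D]).
Solving K_c = 0.534 for X ∈ (0,1): X = 0.268.

X = 0.268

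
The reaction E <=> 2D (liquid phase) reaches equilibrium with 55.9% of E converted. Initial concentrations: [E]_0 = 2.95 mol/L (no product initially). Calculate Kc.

Let X = conversion of E.
Concentrations: [E] = 2.95 − 2.95X; [D] = 5.9X.
At X = 0.559: [E] = 1.3, [D] = 3.3.
Kc = [D]^2 / ([E]) = 8.36 mol/L.

Kc = 8.36 mol/L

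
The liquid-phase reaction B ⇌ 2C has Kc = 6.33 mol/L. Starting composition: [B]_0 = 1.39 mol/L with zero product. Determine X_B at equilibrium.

X = 0.640

Let X = conversion of B; extent ξ = 1.39·X mol/L.
Concentrations: [B] = 1.39 − 1.39X; [C] = 2.78X.
Kc = [C]^2 / ([B]).
Equating to 6.33 mol/L: the physical root is X = 0.640.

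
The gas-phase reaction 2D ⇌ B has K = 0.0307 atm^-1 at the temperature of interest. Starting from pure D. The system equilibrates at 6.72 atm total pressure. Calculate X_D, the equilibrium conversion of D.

X = 0.260

Take 1 mol D as basis and let X be its fractional conversion, so ξ = 0.5X.
At extent ξ: n_D = 1 − X; n_B = 0.5X.
n_T = Σnᵢ = 1 − 0.5X.
Mole fractions y_i = n_i/n_T; K = p_B / (p_D^2) with p_i = y_i·P.
This yields a degree-2 equation in X; solving on (0,1), X = 0.260.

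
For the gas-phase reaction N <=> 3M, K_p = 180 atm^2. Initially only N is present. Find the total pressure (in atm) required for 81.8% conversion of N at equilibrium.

P = 3.92 atm

Let X = conversion of N (basis 1 mol N); extent of reaction ξ = X.
Mole table: n_N = 1 − X; n_M = 3X.
n_T = Σnᵢ = 1 + 2X.
K_p = p_M^3 / (p_N) with p_i = (n_i/n_T)·P.
At X = 0.818: the mole-fraction product g(X) = Π y_i^ν_i = 11.69. Since K_p = g(X)·P^{2}, P = (K_p/g)^(1/2) = (180/11.69)^(1/2) = 3.92 atm.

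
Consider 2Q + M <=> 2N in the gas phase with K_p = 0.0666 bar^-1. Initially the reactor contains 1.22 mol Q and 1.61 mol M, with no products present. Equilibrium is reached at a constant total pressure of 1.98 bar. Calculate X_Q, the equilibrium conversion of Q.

X = 0.212

Basis: 1.22 mol Q initially; let X = conversion of Q. Extent ξ = 0.61X.
At extent ξ: n_Q = 1.22 − 1.22X; n_M = 1.61 − 0.61X; n_N = 1.22X.
Total moles n_T = 2.83 − 0.61X.
y_i = n_i/n_T, p_i = y_i·P. K_p = p_N^2 / (p_Q^2 p_M).
Equating to 0.0666 bar^-1 and solving on 0 < X < 1: X = 0.212.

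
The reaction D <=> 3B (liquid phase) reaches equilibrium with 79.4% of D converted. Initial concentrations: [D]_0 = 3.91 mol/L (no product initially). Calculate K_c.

K_c = 1e+03 (mol/L)^2

Let X = conversion of D.
Concentrations: [D] = 3.91 − 3.91X; [B] = 11.7X.
At X = 0.794: [D] = 0.805, [B] = 9.31.
K_c = [B]^3 / ([D]) = 1e+03 (mol/L)^2.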